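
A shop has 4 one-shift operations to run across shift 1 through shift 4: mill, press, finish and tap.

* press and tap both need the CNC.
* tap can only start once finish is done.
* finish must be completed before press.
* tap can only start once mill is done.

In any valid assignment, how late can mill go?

Downstream work caps mill at shift 3.
mill at shift 3 is achievable: tap=shift 4; finish=shift 1; press=shift 2; mill=shift 3.

shift 3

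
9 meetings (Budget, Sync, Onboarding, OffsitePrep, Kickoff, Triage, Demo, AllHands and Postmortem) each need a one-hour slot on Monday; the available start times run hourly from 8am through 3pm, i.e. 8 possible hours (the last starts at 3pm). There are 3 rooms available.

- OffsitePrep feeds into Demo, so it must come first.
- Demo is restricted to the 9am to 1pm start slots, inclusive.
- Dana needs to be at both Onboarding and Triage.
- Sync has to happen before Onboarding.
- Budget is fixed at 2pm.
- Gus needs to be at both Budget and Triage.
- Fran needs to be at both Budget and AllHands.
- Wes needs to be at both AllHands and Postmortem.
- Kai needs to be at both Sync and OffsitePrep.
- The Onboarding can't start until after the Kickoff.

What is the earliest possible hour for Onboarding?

9am

Precedence pushes Onboarding to at least 9am.
Onboarding at 9am is achievable: Demo in 10am; OffsitePrep in 9am; Onboarding in 9am; AllHands in 9am; Budget in 2pm; Kickoff in 8am; Sync in 8am; Triage in 8am; Postmortem in 10am.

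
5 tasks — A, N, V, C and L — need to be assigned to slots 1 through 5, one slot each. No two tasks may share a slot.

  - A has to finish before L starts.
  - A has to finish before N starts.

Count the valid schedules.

40

Splitting on A: it can be 1 (24), 2 (12), 3 (4). Listing each branch's schedules as (N, V, C, L):
A=1: (2,3,4,5) (2,3,5,4) (2,4,3,5) (2,4,5,3) (2,5,3,4) (2,5,4,3) (3,2,4,5) (3,2,5,4) (3,4,2,5) (3,4,5,2) (3,5,2,4) (3,5,4,2) (4,2,3,5) (4,2,5,3) (4,3,2,5) (4,3,5,2) (4,5,2,3) (4,5,3,2) (5,2,3,4) (5,2,4,3) (5,3,2,4) (5,3,4,2) (5,4,2,3) (5,4,3,2) — 24.
A=2: (3,1,4,5) (3,1,5,4) (3,4,1,5) (3,5,1,4) (4,1,3,5) (4,1,5,3) (4,3,1,5) (4,5,1,3) (5,1,3,4) (5,1,4,3) (5,3,1,4) (5,4,1,3) — 12.
A=3: (4,1,2,5) (4,2,1,5) (5,1,2,4) (5,2,1,4) — 4.
Summing: 24 + 12 + 4 = 40.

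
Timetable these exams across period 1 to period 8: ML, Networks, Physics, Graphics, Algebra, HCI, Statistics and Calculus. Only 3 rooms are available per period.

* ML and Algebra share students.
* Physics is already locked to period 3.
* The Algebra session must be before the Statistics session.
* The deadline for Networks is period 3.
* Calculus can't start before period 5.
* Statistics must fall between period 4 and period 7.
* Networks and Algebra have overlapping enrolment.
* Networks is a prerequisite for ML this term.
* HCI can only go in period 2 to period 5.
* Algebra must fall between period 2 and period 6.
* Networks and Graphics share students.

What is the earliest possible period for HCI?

period 2

HCI is available from period 2; HCI's own window allows nothing later than period 5.
HCI at period 2 is achievable: Graphics -> period 2, Algebra -> period 2, Networks -> period 1, Calculus -> period 5, Physics -> period 3, ML -> period 3, Statistics -> period 4, HCI -> period 2.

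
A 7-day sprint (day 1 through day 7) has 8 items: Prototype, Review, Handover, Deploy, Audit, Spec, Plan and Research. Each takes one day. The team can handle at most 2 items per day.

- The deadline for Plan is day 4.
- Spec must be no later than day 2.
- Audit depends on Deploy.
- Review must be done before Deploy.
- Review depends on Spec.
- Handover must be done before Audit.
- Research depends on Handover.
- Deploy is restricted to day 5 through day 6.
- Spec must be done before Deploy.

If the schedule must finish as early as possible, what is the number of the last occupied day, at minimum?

day 6

The precedence chain requires at least 4 distinct days.
With at most 2 per day and 8 tasks, at least 4 days are needed.
Propagating the time windows through the other constraints, Audit can't land before day 6, so the schedule must run through at least day 6.
6 works (last occupied day: day 6): for example Plan in day 1; Deploy in day 5; Review in day 2; Research in day 3; Audit in day 6; Prototype in day 3; Spec in day 1; Handover in day 2.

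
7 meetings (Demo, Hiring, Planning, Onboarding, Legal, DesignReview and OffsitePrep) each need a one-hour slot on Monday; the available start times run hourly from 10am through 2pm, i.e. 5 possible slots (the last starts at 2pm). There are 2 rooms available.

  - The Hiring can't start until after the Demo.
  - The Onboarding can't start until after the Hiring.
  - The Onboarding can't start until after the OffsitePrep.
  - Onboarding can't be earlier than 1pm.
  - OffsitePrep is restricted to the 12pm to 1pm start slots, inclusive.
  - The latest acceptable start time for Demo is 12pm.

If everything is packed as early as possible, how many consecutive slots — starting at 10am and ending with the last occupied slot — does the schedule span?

4

The precedence chain requires at least 3 distinct slots.
With at most 2 per slot and 7 meetings, at least 4 slots are needed.
Onboarding can't be placed before 1pm — that is slot 4 counting from 10am — so the schedule must run through at least 4 slots.
4 works (last occupied slot: 1pm): for example Onboarding=1pm, OffsitePrep=12pm, Demo=10am, Hiring=11am, DesignReview=12pm, Planning=10am, Legal=11am.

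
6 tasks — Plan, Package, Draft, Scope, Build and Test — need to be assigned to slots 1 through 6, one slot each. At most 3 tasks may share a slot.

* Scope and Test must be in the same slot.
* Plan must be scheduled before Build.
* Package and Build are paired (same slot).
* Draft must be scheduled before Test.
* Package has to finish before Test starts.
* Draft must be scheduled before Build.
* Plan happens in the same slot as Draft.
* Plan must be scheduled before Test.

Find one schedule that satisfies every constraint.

Package in 2; Test in 3; Draft in 1; Scope in 3; Plan in 1; Build in 2

Checking: Draft(1) before Test(3); Package(2) before Test(3); Plan(1) before Build(2); Draft(1) before Build(2); Plan(1) before Test(3); Plan = Draft = 1; Package = Build = 2; Scope = Test = 3; max 2 per slot (cap 3).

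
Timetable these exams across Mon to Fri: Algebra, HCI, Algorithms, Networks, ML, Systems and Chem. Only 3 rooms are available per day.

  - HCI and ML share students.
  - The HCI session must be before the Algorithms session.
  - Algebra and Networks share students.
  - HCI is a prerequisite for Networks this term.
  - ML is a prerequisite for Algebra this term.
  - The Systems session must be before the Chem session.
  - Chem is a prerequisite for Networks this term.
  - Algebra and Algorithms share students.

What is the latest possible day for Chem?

Thu

Precedence pushes Chem to at least Tue; downstream work caps Chem at Thu.
Chem at Thu is achievable: Chem -> Thu, Systems -> Mon, Algorithms -> Tue, Networks -> Fri, Algebra -> Wed, ML -> Tue, HCI -> Mon.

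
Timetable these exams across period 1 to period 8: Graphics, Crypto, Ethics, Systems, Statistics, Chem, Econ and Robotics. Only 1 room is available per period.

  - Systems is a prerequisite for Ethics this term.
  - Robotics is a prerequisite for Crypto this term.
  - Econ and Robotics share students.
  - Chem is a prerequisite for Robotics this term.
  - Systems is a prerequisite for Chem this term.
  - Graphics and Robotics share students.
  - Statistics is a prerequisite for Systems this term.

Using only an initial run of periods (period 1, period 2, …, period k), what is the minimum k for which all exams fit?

The precedence chain requires at least 5 distinct periods.
With at most 1 per period and 8 exams, at least 8 periods are needed.
8 works (last occupied period: period 8): for example Chem -> period 3; Graphics -> period 7; Robotics -> period 4; Econ -> period 8; Crypto -> period 5; Ethics -> period 6; Statistics -> period 1; Systems -> period 2.

8 periods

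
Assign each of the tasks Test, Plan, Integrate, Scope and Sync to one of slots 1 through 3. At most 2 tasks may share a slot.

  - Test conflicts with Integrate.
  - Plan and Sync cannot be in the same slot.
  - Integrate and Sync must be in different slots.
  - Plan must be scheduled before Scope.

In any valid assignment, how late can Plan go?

Downstream work caps Plan at 2.
Plan at 2 is achievable: Plan=2; Integrate=2; Scope=3; Sync=1; Test=1.

2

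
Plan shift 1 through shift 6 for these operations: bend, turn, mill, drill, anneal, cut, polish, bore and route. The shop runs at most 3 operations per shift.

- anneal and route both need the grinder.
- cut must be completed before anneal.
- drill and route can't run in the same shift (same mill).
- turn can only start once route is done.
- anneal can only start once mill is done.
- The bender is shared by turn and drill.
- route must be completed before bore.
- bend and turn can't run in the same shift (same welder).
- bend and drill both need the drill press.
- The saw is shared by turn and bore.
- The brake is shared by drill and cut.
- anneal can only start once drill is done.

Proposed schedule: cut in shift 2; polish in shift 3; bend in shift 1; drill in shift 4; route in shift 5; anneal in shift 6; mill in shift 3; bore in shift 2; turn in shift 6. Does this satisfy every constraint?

Invalid. route must be completed before bore.

The brake is shared by drill and cut — holds.
bend and turn can't run in the same shift (same welder) — holds.
anneal can only start once drill is done — holds.
anneal can only start once mill is done — holds.
bend and drill both need the drill press — holds.
drill and route can't run in the same shift (same mill) — holds.
The bender is shared by turn and drill — holds.
cut must be completed before anneal — holds.
The saw is shared by turn and bore — holds.
anneal and route both need the grinder — holds.
route must be completed before bore — violated.
turn can only start once route is done — holds.
The shop runs at most 3 operations per shift — holds.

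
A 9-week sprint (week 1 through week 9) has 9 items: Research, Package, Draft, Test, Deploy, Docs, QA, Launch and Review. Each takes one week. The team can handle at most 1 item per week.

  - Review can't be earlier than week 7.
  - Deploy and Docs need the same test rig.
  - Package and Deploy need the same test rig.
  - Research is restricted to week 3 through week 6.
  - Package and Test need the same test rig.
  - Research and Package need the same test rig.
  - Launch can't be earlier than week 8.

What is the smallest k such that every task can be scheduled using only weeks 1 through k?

With at most 1 per week and 9 tasks, at least 9 weeks are needed.
Launch can't be placed before week 8, so the schedule must run through at least week 8.
9 works (last occupied week: week 9): for example Launch -> week 8; QA -> week 9; Test -> week 4; Research -> week 3; Review -> week 7; Draft -> week 2; Deploy -> week 5; Docs -> week 6; Package -> week 1.

9 weeks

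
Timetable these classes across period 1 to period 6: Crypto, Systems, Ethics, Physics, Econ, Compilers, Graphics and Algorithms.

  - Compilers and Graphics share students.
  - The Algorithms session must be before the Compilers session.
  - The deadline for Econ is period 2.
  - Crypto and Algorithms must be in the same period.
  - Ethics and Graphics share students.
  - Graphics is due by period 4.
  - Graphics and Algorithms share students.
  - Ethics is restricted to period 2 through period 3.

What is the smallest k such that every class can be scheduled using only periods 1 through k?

The precedence chain requires at least 2 distinct periods.
Could 2 periods be enough, i.e. nothing placed later than period 2? No: Graphics's window within 2 periods is {period 1, period 2}; Compilers must come after Algorithms (at period 1 or later) → {period 2}; Algorithms must come before Compilers (at period 2 or earlier) → {period 1}; Graphics can't share with Algorithms (period 1) → {period 2}; Graphics can't share with Compilers (period 2) → nothing is left.
So 2 periods is not enough.
3 works (last occupied period: period 3): for example Physics=period 1, Compilers=period 2, Graphics=period 3, Algorithms=period 1, Crypto=period 1, Ethics=period 2, Systems=period 1, Econ=period 1.

3 periods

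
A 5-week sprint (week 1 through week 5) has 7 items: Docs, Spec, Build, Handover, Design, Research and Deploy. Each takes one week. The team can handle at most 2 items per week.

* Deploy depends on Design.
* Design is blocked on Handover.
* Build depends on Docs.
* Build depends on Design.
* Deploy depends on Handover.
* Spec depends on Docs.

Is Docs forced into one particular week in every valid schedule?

Docs can be week 1 (e.g. Build=week 3; Design=week 2; Handover=week 1; Docs=week 1; Deploy=week 3; Research=week 4; Spec=week 2) or week 2 (e.g. Spec=week 4, Handover=week 1, Docs=week 2, Research=week 1, Build=week 3, Deploy=week 3, Design=week 2).

No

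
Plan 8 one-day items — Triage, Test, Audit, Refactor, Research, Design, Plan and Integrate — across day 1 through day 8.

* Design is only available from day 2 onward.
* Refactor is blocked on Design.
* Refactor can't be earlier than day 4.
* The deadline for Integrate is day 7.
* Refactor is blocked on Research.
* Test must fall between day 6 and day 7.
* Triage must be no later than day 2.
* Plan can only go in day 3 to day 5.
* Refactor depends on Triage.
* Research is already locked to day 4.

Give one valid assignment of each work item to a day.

Design in day 2; Test in day 6; Audit in day 1; Triage in day 1; Plan in day 3; Integrate in day 1; Research in day 4; Refactor in day 5

Checking: Design(day 2) before Refactor(day 5); Research(day 4) before Refactor(day 5); Triage(day 1) before Refactor(day 5); Refactor=day 5 in [day 4,day 8]; Research=day 4 in [day 4,day 4]; Plan=day 3 in [day 3,day 5]; Triage=day 1 in [day 1,day 2]; Design=day 2 in [day 2,day 8]; Integrate=day 1 in [day 1,day 7]; Test=day 6 in [day 6,day 7].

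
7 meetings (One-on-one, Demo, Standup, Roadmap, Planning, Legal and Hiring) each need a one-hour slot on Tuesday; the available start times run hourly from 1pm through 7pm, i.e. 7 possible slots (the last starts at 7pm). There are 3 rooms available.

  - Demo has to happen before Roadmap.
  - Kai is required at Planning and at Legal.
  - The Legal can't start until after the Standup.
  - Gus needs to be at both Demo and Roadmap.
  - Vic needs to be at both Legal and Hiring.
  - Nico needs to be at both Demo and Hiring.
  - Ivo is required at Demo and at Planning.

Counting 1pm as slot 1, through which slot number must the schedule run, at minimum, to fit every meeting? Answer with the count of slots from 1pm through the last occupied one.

3

The precedence chain requires at least 2 distinct slots.
With at most 3 per slot and 7 meetings, at least 3 slots are needed.
3 works (last occupied slot: 3pm): for example One-on-one -> 1pm, Demo -> 1pm, Hiring -> 3pm, Roadmap -> 2pm, Planning -> 3pm, Standup -> 1pm, Legal -> 2pm.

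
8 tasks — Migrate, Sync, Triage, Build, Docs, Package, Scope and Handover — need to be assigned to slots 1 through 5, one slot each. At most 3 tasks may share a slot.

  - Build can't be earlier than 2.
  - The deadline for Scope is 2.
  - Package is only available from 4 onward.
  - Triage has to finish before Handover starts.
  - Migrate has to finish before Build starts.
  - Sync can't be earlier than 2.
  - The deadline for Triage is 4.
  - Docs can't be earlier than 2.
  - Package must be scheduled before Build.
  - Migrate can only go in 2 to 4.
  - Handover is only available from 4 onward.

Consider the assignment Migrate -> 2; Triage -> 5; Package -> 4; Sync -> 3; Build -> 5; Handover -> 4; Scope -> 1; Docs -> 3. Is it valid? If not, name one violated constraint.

At most 3 tasks may share a slot — holds.
Package is only available from 4 onward — holds.
The deadline for Triage is 4 — violated.
Migrate has to finish before Build starts — holds.
Build can't be earlier than 2 — holds.
Handover is only available from 4 onward — holds.
Migrate can only go in 2 to 4 — holds.
The deadline for Scope is 2 — holds.
Sync can't be earlier than 2 — holds.
Docs can't be earlier than 2 — holds.
Triage has to finish before Handover starts — violated.
Package must be scheduled before Build — holds.

No — it violates: Triage has to finish before Handover starts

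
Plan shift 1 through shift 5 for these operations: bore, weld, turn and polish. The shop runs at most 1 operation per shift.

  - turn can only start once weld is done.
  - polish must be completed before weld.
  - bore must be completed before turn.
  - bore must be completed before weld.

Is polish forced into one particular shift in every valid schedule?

polish can be shift 1 (e.g. weld in shift 3; bore in shift 2; polish in shift 1; turn in shift 4) or shift 2 (e.g. weld -> shift 3, turn -> shift 4, bore -> shift 1, polish -> shift 2).

No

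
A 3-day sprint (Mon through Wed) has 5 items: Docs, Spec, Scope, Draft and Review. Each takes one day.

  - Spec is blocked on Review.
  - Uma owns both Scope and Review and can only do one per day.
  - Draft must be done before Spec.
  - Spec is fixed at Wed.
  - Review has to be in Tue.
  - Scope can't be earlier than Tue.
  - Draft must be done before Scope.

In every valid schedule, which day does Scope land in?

Wed

Scope's window is Tue–Wed.
Review is fixed at Tue, and Scope can't share a day with Review.
So Scope must be Wed.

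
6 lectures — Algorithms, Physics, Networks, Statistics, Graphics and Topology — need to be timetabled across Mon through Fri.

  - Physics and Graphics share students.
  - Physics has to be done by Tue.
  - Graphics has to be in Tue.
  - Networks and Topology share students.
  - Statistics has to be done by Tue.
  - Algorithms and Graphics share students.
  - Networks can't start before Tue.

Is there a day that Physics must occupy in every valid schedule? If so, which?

Physics's window is Mon–Tue.
Graphics is fixed at Tue, and Physics can't share a day with Graphics.
So Physics must be Mon.

Mon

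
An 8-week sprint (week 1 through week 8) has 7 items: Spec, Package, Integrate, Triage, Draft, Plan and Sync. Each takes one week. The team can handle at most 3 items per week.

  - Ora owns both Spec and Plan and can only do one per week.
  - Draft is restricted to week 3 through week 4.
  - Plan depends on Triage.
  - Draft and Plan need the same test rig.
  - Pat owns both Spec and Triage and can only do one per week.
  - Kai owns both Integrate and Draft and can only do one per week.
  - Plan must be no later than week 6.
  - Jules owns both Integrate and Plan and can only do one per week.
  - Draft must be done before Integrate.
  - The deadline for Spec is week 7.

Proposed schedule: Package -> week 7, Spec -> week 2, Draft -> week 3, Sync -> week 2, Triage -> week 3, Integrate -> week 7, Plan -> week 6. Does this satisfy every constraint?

Valid

Draft must be done before Integrate — holds.
Ora owns both Spec and Plan and can only do one per week — holds.
The deadline for Spec is week 7 — holds.
The team can handle at most 3 items per week — holds.
Jules owns both Integrate and Plan and can only do one per week — holds.
Draft and Plan need the same test rig — holds.
Pat owns both Spec and Triage and can only do one per week — holds.
Plan must be no later than week 6 — holds.
Plan depends on Triage — holds.
Draft is restricted to week 3 through week 4 — holds.
Kai owns both Integrate and Draft and can only do one per week — holds.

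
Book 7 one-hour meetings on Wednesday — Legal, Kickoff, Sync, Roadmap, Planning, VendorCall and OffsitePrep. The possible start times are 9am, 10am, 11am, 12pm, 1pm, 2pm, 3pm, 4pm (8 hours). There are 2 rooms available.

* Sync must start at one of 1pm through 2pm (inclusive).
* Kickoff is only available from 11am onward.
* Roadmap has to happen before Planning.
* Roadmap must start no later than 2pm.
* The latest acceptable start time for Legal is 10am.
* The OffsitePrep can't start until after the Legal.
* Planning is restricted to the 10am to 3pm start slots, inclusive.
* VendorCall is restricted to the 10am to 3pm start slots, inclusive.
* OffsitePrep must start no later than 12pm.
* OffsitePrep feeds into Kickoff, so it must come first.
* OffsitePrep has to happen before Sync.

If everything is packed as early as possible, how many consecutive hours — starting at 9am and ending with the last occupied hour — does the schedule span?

5 hours

The precedence chain requires at least 3 distinct hours.
With at most 2 per hour and 7 meetings, at least 4 hours are needed.
Sync can't be placed before 1pm — that is hour 5 counting from 9am — so the schedule must run through at least 5 hours.
5 works (last occupied hour: 1pm): for example Legal=9am, Kickoff=11am, VendorCall=11am, OffsitePrep=10am, Sync=1pm, Planning=10am, Roadmap=9am.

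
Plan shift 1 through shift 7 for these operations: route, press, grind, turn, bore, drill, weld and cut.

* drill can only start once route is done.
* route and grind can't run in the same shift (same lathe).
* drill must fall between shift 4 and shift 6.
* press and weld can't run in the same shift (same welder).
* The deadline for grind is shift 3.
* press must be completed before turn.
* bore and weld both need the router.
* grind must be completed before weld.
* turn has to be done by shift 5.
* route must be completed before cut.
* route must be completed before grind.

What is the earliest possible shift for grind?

shift 2

Precedence pushes grind to at least shift 2; grind's own window allows nothing later than shift 3.
grind at shift 2 is achievable: route=shift 1; weld=shift 3; cut=shift 2; bore=shift 1; drill=shift 4; press=shift 1; turn=shift 2; grind=shift 2.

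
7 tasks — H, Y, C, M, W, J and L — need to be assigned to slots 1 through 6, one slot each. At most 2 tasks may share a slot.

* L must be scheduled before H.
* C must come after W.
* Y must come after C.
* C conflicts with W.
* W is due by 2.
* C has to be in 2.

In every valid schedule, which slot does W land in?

1

W's window is 1–2.
C is fixed at 2, and W can't share a slot with C.
So W must be 1.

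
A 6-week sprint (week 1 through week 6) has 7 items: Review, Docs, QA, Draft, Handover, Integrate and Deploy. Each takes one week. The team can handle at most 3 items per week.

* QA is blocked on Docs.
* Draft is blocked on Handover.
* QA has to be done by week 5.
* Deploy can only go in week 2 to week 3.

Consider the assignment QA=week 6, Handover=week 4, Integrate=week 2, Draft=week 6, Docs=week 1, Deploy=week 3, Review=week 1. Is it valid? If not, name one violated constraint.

No — it violates: QA has to be done by week 5

QA is blocked on Docs — holds.
Deploy can only go in week 2 to week 3 — holds.
QA has to be done by week 5 — violated.
Draft is blocked on Handover — holds.
The team can handle at most 3 items per week — holds.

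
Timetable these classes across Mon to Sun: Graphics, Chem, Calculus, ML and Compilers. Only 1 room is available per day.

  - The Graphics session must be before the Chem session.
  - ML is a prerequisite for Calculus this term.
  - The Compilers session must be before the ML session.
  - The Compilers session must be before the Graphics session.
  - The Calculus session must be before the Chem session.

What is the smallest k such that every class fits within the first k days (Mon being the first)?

The precedence chain requires at least 4 distinct days.
With at most 1 per day and 5 classes, at least 5 days are needed.
5 works (last occupied day: Fri): for example Compilers in Mon, ML in Wed, Graphics in Tue, Chem in Fri, Calculus in Thu.

5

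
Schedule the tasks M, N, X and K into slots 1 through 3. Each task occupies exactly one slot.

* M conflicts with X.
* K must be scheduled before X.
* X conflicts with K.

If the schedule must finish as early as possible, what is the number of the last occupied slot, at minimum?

slot 2

The precedence chain requires at least 2 distinct slots.
2 works (last occupied slot: 2): for example M=1, X=2, K=1, N=1.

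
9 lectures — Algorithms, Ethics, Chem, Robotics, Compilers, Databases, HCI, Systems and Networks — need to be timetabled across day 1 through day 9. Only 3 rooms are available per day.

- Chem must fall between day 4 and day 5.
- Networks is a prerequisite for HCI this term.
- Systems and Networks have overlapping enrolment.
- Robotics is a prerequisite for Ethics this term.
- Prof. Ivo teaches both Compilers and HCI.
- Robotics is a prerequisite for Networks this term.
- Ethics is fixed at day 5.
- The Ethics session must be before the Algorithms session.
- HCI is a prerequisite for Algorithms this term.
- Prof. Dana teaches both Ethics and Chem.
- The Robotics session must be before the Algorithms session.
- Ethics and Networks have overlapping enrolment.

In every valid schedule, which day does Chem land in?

day 4

Chem's window is day 4–day 5.
Ethics is fixed at day 5, and Chem can't share a day with Ethics.
So Chem must be day 4.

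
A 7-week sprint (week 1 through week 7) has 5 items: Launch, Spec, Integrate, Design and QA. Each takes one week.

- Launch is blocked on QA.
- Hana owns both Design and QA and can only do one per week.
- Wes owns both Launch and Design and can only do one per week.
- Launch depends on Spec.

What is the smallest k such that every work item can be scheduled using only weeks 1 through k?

3

The precedence chain requires at least 2 distinct weeks.
Could 2 weeks be enough, i.e. nothing placed later than week 2? No: Launch must come after QA (at week 1 or later) → {week 2}; QA must come before Launch (at week 2 or earlier) → {week 1}; Design can't share with Launch (week 2) → {week 1}; QA can't share with Design (week 1) → nothing is left.
So 2 weeks is not enough.
3 works (last occupied week: week 3): for example QA -> week 1; Design -> week 3; Launch -> week 2; Integrate -> week 1; Spec -> week 1.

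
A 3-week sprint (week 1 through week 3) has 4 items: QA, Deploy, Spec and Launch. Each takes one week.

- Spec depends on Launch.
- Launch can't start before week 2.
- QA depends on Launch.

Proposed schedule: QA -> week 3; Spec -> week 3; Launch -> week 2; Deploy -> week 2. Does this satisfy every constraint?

Yes

Launch can't start before week 2 — holds.
QA depends on Launch — holds.
Spec depends on Launch — holds.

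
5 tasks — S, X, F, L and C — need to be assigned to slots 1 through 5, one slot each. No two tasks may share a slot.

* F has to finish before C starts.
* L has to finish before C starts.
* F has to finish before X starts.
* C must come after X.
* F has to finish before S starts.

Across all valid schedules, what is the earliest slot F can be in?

Downstream work caps F at 3.
F at 1 is achievable: L -> 3; X -> 2; F -> 1; S -> 5; C -> 4.

1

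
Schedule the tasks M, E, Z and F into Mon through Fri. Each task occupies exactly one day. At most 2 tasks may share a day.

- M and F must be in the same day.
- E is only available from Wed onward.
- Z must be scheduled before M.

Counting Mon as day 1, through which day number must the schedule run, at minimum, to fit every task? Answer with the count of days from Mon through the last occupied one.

3

The precedence chain requires at least 2 distinct days.
With at most 2 per day and 4 tasks, at least 2 days are needed.
E can't be placed before Wed — that is day 3 counting from Mon — so the schedule must run through at least 3 days.
3 works (last occupied day: Wed): for example Z=Mon, F=Tue, E=Wed, M=Tue.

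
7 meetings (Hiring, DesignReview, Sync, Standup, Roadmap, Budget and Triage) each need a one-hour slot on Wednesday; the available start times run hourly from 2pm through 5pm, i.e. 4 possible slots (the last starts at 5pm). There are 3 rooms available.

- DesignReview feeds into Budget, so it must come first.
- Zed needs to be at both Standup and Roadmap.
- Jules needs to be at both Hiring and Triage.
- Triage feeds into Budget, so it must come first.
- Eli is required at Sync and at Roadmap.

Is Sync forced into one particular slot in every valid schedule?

No

Sync can be 2pm (e.g. Standup -> 3pm; Hiring -> 3pm; Roadmap -> 4pm; Budget -> 3pm; Triage -> 2pm; DesignReview -> 2pm; Sync -> 2pm) or 3pm (e.g. Budget in 3pm, Hiring in 3pm, Standup in 2pm, Roadmap in 4pm, DesignReview in 2pm, Sync in 3pm, Triage in 2pm).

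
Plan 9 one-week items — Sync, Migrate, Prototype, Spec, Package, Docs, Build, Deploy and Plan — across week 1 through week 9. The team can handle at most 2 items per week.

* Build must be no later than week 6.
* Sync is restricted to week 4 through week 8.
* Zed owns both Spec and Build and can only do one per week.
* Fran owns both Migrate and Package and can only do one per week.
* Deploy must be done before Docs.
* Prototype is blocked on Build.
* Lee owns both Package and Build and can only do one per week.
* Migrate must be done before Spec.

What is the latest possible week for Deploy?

week 8

Downstream work caps Deploy at week 8.
Deploy at week 8 is achievable: Migrate in week 1, Docs in week 9, Plan in week 3, Deploy in week 8, Sync in week 4, Spec in week 2, Build in week 1, Package in week 3, Prototype in week 2.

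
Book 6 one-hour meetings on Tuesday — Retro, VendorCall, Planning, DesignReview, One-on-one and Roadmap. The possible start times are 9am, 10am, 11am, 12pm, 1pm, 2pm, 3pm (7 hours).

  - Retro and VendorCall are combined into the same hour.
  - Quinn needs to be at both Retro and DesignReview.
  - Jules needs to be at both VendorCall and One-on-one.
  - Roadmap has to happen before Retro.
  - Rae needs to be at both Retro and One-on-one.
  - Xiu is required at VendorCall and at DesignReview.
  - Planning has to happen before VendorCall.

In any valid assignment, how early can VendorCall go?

10am

Precedence pushes VendorCall to at least 10am.
VendorCall at 10am is achievable: Retro in 10am; VendorCall in 10am; Planning in 9am; DesignReview in 9am; One-on-one in 9am; Roadmap in 9am.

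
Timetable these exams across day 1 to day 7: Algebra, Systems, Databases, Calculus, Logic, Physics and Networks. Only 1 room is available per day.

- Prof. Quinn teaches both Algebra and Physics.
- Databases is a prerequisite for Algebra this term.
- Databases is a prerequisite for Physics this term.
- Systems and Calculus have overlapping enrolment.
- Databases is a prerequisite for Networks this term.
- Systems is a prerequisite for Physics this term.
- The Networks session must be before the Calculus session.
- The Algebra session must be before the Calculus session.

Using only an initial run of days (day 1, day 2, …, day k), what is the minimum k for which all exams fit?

7

The precedence chain requires at least 3 distinct days.
With at most 1 per day and 7 exams, at least 7 days are needed.
7 works (last occupied day: day 7): for example Logic -> day 7, Algebra -> day 2, Systems -> day 5, Networks -> day 3, Databases -> day 1, Physics -> day 6, Calculus -> day 4.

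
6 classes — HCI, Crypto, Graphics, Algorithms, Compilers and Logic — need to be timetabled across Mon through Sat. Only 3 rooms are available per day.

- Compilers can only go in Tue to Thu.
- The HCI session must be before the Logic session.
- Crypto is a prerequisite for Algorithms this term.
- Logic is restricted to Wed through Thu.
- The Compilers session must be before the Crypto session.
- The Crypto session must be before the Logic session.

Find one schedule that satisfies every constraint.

Algorithms in Thu, Compilers in Tue, Graphics in Mon, HCI in Mon, Logic in Thu, Crypto in Wed

Checking: HCI(Mon) before Logic(Thu); Crypto(Wed) before Logic(Thu); Compilers(Tue) before Crypto(Wed); Crypto(Wed) before Algorithms(Thu); Logic=Thu in [Wed,Thu]; Compilers=Tue in [Tue,Thu]; max 2 per day (cap 3).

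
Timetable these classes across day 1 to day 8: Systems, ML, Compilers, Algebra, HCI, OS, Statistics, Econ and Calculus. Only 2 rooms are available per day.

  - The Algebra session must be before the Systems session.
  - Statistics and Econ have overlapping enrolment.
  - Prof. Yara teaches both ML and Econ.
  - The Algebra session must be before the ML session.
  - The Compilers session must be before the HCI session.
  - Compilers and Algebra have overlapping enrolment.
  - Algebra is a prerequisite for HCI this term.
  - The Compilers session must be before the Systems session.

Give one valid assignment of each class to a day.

Systems in day 3, Algebra in day 1, Calculus in day 4, OS in day 1, Statistics in day 4, Compilers in day 2, Econ in day 5, ML in day 2, HCI in day 3

Checking: Compilers(day 2) before HCI(day 3); Algebra(day 1) before ML(day 2); Algebra(day 1) before HCI(day 3); Algebra(day 1) before Systems(day 3); Compilers(day 2) before Systems(day 3); Statistics(day 4) != Econ(day 5); ML(day 2) != Econ(day 5); Compilers(day 2) != Algebra(day 1); max 2 per day (cap 2).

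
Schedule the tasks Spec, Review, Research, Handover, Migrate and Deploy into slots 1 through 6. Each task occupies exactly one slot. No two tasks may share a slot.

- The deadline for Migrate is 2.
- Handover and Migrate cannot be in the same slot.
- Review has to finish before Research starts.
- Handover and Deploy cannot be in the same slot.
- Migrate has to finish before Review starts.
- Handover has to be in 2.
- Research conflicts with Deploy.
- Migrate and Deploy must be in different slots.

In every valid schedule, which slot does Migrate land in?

Migrate's window is 1–2.
Handover is fixed at 2, and Migrate can't share a slot with Handover.
So Migrate must be 1.

1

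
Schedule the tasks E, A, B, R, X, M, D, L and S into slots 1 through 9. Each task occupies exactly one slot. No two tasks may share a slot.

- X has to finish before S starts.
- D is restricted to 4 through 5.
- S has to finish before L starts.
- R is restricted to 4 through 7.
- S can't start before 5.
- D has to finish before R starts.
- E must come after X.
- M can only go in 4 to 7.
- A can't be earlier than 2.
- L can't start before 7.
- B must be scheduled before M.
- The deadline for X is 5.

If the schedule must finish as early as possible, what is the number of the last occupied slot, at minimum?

9

The precedence chain requires at least 3 distinct slots.
With at most 1 per slot and 9 tasks, at least 9 slots are needed.
L can't be placed before 7, so the schedule must run through at least slot 7.
9 works (last occupied slot: 9): for example A in 2; R in 5; B in 3; E in 9; M in 6; D in 4; S in 7; X in 1; L in 8.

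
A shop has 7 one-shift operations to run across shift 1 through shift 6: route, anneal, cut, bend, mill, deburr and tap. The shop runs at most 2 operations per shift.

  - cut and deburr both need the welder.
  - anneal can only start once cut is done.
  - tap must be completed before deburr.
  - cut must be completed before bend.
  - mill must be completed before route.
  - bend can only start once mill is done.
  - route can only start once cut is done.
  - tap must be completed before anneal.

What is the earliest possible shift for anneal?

shift 2

Precedence pushes anneal to at least shift 2.
anneal at shift 2 is achievable: deburr in shift 4, route in shift 3, mill in shift 2, tap in shift 1, anneal in shift 2, bend in shift 3, cut in shift 1.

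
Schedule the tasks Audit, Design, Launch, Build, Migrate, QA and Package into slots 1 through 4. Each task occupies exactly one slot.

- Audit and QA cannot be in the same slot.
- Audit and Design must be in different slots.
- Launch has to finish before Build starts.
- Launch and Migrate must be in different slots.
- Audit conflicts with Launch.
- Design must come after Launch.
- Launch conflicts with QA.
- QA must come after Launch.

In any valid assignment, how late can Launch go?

3

Downstream work caps Launch at 3.
Launch at 3 is achievable: QA=4; Launch=3; Build=4; Migrate=1; Audit=1; Design=4; Package=1.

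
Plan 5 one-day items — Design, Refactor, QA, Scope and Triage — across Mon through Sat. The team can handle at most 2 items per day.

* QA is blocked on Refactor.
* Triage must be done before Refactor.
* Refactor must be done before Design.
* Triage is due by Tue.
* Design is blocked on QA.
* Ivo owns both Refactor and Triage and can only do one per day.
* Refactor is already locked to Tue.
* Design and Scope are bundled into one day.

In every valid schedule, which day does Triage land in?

Triage's window is Mon–Tue.
Refactor is fixed at Tue, and Triage can't share a day with Refactor.
So Triage must be Mon.

Mon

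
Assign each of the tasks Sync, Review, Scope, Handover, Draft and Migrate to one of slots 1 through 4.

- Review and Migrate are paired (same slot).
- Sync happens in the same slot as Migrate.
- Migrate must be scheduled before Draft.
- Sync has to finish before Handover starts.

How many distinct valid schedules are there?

56

Splitting on Sync: it can be 1 (36), 2 (16), 3 (4). Listing each branch's schedules as (Review, Scope, Handover, Draft, Migrate):
Sync=1: (1,1,2,2,1) (1,1,2,3,1) (1,1,2,4,1) (1,1,3,2,1) (1,1,3,3,1) (1,1,3,4,1) (1,1,4,2,1) (1,1,4,3,1) (1,1,4,4,1) (1,2,2,2,1) (1,2,2,3,1) (1,2,2,4,1) (1,2,3,2,1) (1,2,3,3,1) (1,2,3,4,1) (1,2,4,2,1) (1,2,4,3,1) (1,2,4,4,1) (1,3,2,2,1) (1,3,2,3,1) (1,3,2,4,1) (1,3,3,2,1) (1,3,3,3,1) (1,3,3,4,1) (1,3,4,2,1) (1,3,4,3,1) (1,3,4,4,1) (1,4,2,2,1) (1,4,2,3,1) (1,4,2,4,1) (1,4,3,2,1) (1,4,3,3,1) (1,4,3,4,1) (1,4,4,2,1) (1,4,4,3,1) (1,4,4,4,1) — 36.
Sync=2: (2,1,3,3,2) (2,1,3,4,2) (2,1,4,3,2) (2,1,4,4,2) (2,2,3,3,2) (2,2,3,4,2) (2,2,4,3,2) (2,2,4,4,2) (2,3,3,3,2) (2,3,3,4,2) (2,3,4,3,2) (2,3,4,4,2) (2,4,3,3,2) (2,4,3,4,2) (2,4,4,3,2) (2,4,4,4,2) — 16.
Sync=3: (3,1,4,4,3) (3,2,4,4,3) (3,3,4,4,3) (3,4,4,4,3) — 4.
Summing: 36 + 16 + 4 = 56.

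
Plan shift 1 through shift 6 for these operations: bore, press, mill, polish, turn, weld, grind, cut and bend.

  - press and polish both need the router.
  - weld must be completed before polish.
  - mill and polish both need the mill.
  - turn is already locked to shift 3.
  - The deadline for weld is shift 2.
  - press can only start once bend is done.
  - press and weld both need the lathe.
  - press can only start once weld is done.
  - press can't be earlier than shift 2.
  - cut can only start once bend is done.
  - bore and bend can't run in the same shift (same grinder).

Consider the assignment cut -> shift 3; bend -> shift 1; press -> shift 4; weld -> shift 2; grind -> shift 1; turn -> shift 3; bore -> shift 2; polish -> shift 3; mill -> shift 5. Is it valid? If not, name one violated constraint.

Yes

weld must be completed before polish — holds.
press and polish both need the router — holds.
press can only start once weld is done — holds.
mill and polish both need the mill — holds.
cut can only start once bend is done — holds.
turn is already locked to shift 3 — holds.
press can only start once bend is done — holds.
bore and bend can't run in the same shift (same grinder) — holds.
The deadline for weld is shift 2 — holds.
press and weld both need the lathe — holds.
press can't be earlier than shift 2 — holds.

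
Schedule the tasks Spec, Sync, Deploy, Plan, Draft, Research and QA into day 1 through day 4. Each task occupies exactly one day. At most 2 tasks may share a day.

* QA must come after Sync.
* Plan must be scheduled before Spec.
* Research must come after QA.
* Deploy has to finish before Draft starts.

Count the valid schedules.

Splitting on Spec: it can be day 2 (8), day 3 (16), day 4 (24). Listing each branch's schedules as (Sync, Deploy, Plan, Draft, Research, QA) by day number:
Spec=day 2: (1,2,1,3,4,3) (1,2,1,4,4,3) (1,3,1,4,3,2) (1,3,1,4,4,2) (1,3,1,4,4,3) (2,1,1,3,4,3) (2,1,1,4,4,3) (2,3,1,4,4,3) — 8.
Spec=day 3: (1,1,2,2,4,3) (1,1,2,3,4,2) (1,1,2,4,3,2) (1,1,2,4,4,2) (1,1,2,4,4,3) (1,2,1,3,4,2) (1,2,1,4,3,2) (1,2,1,4,4,2) (1,2,1,4,4,3) (1,2,2,4,4,3) (1,3,1,4,4,2) (1,3,2,4,4,2) (2,1,1,2,4,3) (2,1,1,4,4,3) (2,1,2,4,4,3) (2,2,1,4,4,3) — 16.
Spec=day 4: (1,1,2,2,4,3) (1,1,2,3,3,2) (1,1,2,3,4,2) (1,1,2,3,4,3) (1,1,2,4,3,2) (1,1,3,2,3,2) (1,1,3,2,4,2) (1,1,3,2,4,3) (1,1,3,3,4,2) (1,1,3,4,3,2) (1,2,1,3,3,2) (1,2,1,3,4,2) (1,2,1,3,4,3) (1,2,1,4,3,2) (1,2,2,3,4,3) (1,2,3,3,4,2) (1,2,3,4,3,2) (1,3,1,4,3,2) (1,3,2,4,3,2) (2,1,1,2,4,3) (2,1,1,3,4,3) (2,1,2,3,4,3) (2,1,3,2,4,3) (2,2,1,3,4,3) — 24.
Summing: 8 + 16 + 24 = 48.

48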